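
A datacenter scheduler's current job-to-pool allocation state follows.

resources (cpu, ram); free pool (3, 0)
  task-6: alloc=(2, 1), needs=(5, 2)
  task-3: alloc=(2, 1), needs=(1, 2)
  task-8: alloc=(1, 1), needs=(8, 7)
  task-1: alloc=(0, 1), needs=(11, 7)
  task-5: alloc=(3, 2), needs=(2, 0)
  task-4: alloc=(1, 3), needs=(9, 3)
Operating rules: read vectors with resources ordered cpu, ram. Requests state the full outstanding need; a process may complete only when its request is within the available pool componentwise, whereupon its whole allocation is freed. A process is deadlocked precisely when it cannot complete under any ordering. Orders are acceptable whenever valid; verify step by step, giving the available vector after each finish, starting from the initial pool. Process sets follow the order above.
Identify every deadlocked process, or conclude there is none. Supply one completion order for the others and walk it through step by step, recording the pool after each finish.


Nothing here is deadlocked.
Key observation: there is always a runnable process — task-5 first — so the state unwinds completely.
The rest can finish in the order task-5, task-6, task-3, task-4, task-1, task-8. Verifying each step:
  pool = (3, 0)
  task-5: need (2, 0) fits (3, 0); releases (3, 2), pool now (6, 2)
  task-6: need (5, 2) fits (6, 2); releases (2, 1), pool now (8, 3)
  task-3: need (1, 2) fits (8, 3); releases (2, 1), pool now (10, 4)
  task-4: need (9, 3) fits (10, 4); releases (1, 3), pool now (11, 7)
  task-1: need (11, 7) fits (11, 7); releases (0, 1), pool now (11, 8)
  task-8: need (8, 7) fits (11, 8); releases (1, 1), pool now (12, 9)


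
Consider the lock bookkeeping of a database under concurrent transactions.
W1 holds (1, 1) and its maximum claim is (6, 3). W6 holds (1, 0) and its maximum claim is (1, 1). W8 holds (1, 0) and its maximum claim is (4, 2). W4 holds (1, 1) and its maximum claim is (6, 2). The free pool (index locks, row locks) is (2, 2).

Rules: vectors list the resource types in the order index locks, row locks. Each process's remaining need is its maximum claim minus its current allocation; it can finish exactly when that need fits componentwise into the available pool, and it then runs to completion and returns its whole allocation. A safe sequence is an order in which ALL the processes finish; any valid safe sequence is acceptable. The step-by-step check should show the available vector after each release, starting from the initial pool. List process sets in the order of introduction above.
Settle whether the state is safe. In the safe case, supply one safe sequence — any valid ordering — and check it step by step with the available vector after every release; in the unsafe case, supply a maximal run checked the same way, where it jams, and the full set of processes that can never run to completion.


UNSAFE — no complete ordering exists.
Key observation: after W6, W8 complete, (4, 2) is the best the pool ever gets, yet each leftover process wants more index locks.
The run W6, W8 cannot be extended any further. Walking it through:
  pool = (2, 2)
  W6: need (0, 1) fits (2, 2); releases (1, 0), pool now (3, 2)
  W8: need (3, 2) fits (3, 2); releases (1, 0), pool now (4, 2)
  blocked: W1 wants (5, 2), pool (4, 2) — not enough index locks
  blocked: W4 wants (5, 1), pool (4, 2) — not enough index locks
Processes that can never finish: W1 and W4.


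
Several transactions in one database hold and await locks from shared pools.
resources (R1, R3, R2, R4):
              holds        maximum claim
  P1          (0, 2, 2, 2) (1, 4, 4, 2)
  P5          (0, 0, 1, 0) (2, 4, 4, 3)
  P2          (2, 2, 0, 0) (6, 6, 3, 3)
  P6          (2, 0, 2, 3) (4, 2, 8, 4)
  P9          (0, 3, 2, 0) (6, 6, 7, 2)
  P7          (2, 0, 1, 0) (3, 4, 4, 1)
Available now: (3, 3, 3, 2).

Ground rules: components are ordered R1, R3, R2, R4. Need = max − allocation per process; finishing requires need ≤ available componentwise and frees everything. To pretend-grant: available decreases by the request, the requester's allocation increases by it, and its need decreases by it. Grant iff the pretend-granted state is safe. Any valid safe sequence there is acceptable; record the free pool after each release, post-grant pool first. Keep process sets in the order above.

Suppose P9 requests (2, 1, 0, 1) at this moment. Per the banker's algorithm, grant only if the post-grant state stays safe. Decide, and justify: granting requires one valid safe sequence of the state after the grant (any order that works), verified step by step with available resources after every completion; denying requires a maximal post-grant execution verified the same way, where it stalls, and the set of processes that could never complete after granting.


GRANT: granting preserves safety; a valid post-grant sequence is P1, P7, P5, P6, P9, P2.
Key observation: after the grant the pool drops to (1, 2, 3, 1), which still lets P1 finish first and unwind the rest.
Check on the post-grant state, step by step:
  pool = (1, 2, 3, 1)
  P1: need (1, 2, 2, 0) fits (1, 2, 3, 1); releases (0, 2, 2, 2), pool now (1, 4, 5, 3)
  P7: need (1, 4, 3, 1) fits (1, 4, 5, 3); releases (2, 0, 1, 0), pool now (3, 4, 6, 3)
  P5: need (2, 4, 3, 3) fits (3, 4, 6, 3); releases (0, 0, 1, 0), pool now (3, 4, 7, 3)
  P6: need (2, 2, 6, 1) fits (3, 4, 7, 3); releases (2, 0, 2, 3), pool now (5, 4, 9, 6)
  P9: need (4, 2, 5, 1) fits (5, 4, 9, 6); releases (2, 4, 2, 1), pool now (7, 8, 11, 7)
  P2: need (4, 4, 3, 3) fits (7, 8, 11, 7); releases (2, 2, 0, 0), pool now (9, 10, 11, 7)


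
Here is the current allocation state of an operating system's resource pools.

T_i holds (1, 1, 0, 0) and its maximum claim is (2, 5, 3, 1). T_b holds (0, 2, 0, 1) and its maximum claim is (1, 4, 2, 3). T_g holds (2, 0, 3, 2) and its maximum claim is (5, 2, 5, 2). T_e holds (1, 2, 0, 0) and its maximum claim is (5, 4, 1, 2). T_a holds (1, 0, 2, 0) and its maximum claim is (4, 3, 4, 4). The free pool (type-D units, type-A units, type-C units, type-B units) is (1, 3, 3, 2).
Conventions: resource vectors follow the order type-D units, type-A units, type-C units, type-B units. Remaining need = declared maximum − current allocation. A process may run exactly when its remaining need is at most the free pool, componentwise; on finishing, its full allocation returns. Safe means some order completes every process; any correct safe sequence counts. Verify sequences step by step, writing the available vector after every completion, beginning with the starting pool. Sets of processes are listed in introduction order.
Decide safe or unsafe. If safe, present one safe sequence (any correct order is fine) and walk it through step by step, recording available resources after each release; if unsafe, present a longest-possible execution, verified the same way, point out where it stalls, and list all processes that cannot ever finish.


UNSAFE.
Key observation: type-D units is the bottleneck — with T_b, T_i done the pool holds (2, 6, 3, 3), short of every remaining need.
Going as far as possible: T_b, T_i; after that, nothing fits. Walking it through:
  pool = (1, 3, 3, 2)
  T_b: need (1, 2, 2, 2) fits (1, 3, 3, 2); releases (0, 2, 0, 1), pool now (1, 5, 3, 3)
  T_i: need (1, 4, 3, 1) fits (1, 5, 3, 3); releases (1, 1, 0, 0), pool now (2, 6, 3, 3)
  blocked: T_g wants (3, 2, 2, 0), pool (2, 6, 3, 3) — not enough type-D units
  blocked: T_e wants (4, 2, 1, 2), pool (2, 6, 3, 3) — not enough type-D units
  blocked: T_a wants (3, 3, 2, 4), pool (2, 6, 3, 3) — not enough type-D units and type-B units
Never able to finish: T_g, T_e and T_a.


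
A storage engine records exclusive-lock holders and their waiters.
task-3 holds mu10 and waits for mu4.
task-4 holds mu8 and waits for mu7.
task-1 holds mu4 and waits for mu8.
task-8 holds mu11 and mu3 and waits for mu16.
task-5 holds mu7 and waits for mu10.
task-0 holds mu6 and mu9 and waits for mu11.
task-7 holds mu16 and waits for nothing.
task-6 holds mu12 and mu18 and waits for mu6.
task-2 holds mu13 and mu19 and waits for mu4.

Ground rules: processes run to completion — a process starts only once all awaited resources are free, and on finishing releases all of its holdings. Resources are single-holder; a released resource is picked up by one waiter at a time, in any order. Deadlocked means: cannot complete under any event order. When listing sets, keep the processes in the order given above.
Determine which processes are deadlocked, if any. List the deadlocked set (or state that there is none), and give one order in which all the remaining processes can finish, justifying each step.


The deadlocked set is task-3, task-4, task-1, task-5 and task-2.
Key observation: task-3 -> task-1 -> task-4 -> task-5 -> task-3 is a circular wait — nothing in it can go first; task-2 waits into the deadlock from upstream.
The rest can finish in the order task-7, task-8, task-0, task-6.
Verifying each step:
  run task-7 (it waits on nothing); releases mu16
  task-8: everything it awaited (mu16) is free; runs, freeing mu11 and mu3
  task-0: everything it awaited (mu11) is free; runs, freeing mu6 and mu9
  task-6: everything it awaited (mu6) is free; runs, freeing mu12 and mu18


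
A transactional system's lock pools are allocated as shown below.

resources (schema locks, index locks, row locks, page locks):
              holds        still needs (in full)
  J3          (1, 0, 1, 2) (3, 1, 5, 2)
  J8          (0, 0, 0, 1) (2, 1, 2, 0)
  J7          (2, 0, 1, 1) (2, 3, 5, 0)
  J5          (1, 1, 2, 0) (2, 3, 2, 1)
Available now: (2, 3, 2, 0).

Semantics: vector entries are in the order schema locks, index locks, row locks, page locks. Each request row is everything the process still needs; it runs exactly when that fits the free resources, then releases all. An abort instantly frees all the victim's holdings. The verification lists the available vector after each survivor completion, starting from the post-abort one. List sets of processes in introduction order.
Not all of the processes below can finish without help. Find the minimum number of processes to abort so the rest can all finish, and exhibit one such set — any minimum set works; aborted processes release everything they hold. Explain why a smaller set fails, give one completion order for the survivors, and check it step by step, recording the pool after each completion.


Minimum abort set: J7.
Key observation: the returned (2, 0, 1, 1) from J7 is what brings J3 — unrunnable before, under any order — into play at step 3.
Why nothing smaller works: aborting no one leaves the state deadlocked as given.
Survivors finish in the order: J8, J5, J3. Step-by-step check (pool after the aborts first):
  pool = (4, 3, 3, 1)
  J8: need (2, 1, 2, 0) fits (4, 3, 3, 1); releases (0, 0, 0, 1), pool now (4, 3, 3, 2)
  J5: need (2, 3, 2, 1) fits (4, 3, 3, 2); releases (1, 1, 2, 0), pool now (5, 4, 5, 2)
  J3: need (3, 1, 5, 2) fits (5, 4, 5, 2); releases (1, 0, 1, 2), pool now (6, 4, 6, 4)


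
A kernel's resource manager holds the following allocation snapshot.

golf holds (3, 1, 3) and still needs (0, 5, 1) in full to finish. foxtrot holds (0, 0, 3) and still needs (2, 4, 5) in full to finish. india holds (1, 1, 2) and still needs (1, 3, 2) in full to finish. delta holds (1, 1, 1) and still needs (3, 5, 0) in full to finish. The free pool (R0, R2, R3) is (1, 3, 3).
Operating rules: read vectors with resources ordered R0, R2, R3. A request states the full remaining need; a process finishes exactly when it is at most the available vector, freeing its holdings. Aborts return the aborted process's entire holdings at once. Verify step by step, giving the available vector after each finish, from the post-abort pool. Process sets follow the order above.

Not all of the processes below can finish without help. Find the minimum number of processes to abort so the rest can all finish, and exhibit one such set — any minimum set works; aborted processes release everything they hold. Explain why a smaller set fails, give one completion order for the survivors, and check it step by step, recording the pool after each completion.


The answer: abort delta.
Key observation: the deadlocked golf becomes finishable only because delta released (1, 1, 1); it completes at step 2 below.
No smaller set exists: with zero aborts the deadlock remains.
The survivors complete as india, golf, foxtrot. Check, step by step (starting from the post-abort pool):
  pool = (2, 4, 4)
  india needs (1, 3, 2) <= (2, 4, 4) -> finishes; pool += (1, 1, 2) = (3, 5, 6)
  golf needs (0, 5, 1) <= (3, 5, 6) -> finishes; pool += (3, 1, 3) = (6, 6, 9)
  foxtrot needs (2, 4, 5) <= (6, 6, 9) -> finishes; pool += (0, 0, 3) = (6, 6, 12)


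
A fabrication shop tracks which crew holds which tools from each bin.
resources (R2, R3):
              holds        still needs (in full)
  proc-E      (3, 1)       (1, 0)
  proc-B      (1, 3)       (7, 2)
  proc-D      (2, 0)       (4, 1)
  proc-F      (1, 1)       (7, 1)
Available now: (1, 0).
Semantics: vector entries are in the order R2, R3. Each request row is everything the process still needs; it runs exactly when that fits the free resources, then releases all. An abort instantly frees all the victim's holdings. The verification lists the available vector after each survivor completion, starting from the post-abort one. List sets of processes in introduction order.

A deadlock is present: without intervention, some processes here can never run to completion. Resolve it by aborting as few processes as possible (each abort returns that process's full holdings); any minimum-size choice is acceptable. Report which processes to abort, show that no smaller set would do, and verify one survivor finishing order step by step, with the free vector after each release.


Abort proc-B.
Key observation: aborting proc-B returns (1, 3), and proc-F — hopeless before — runs at step 3 with the returned capacity in the pool.
Why nothing smaller works: aborting no one leaves the state deadlocked as given.
Survivors finish in the order: proc-E, proc-D, proc-F. Walking it through (pool after the aborts first):
  pool = (2, 3)
  proc-E: need (1, 0) fits (2, 3); releases (3, 1), pool now (5, 4)
  proc-D: need (4, 1) fits (5, 4); releases (2, 0), pool now (7, 4)
  proc-F: need (7, 1) fits (7, 4); releases (1, 1), pool now (8, 5)


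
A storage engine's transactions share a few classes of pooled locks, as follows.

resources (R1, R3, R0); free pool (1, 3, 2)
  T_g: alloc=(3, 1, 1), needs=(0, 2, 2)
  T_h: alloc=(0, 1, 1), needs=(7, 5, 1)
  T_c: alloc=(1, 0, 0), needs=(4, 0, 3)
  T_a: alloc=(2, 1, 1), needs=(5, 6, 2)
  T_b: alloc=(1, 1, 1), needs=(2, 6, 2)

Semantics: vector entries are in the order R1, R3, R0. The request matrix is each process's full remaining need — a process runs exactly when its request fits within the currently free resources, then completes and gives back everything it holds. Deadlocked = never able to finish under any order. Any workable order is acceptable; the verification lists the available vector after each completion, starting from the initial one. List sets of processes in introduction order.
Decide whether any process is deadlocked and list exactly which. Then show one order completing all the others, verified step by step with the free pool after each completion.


The deadlocked set is T_h, T_a and T_b.
Key observation: the wall is R3: completing T_g, T_c brings the pool only to (5, 4, 3), and all the rest need more.
A valid finishing order for the others: T_g, T_c. Verifying each step:
  pool = (1, 3, 2)
  run T_g (needs (0, 2, 2), free (1, 3, 2)); after release of (3, 1, 1) the pool is (4, 4, 3)
  run T_c (needs (4, 0, 3), free (4, 4, 3)); after release of (1, 0, 0) the pool is (5, 4, 3)
The blocked processes can never fit:
  T_h cannot run: need (7, 5, 1) vs free (5, 4, 3) (insufficient R1 and R3)
  T_a cannot run: need (5, 6, 2) vs free (5, 4, 3) (insufficient R3)
  T_b cannot run: need (2, 6, 2) vs free (5, 4, 3) (insufficient R3)


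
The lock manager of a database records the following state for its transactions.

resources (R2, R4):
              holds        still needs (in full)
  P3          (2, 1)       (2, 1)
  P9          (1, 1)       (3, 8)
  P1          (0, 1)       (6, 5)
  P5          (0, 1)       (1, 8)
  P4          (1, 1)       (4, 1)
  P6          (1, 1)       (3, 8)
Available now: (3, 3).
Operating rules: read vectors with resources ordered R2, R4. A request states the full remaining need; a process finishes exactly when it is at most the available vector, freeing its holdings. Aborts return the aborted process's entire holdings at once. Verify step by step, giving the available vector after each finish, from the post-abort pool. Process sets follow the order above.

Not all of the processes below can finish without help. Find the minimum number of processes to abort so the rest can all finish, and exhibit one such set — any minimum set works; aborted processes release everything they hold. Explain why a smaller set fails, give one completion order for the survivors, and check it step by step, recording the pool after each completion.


Minimum abort set: P9 and P5.
Key observation: P6 was stuck for good until P9 and P5 gave back (1, 2); in the order shown it finishes at step 4.
Why nothing smaller works — every single abort fails: P3 alone leaves P9 blocked (short on R4); P9 alone leaves P5 blocked (short on R4); P1 alone leaves P9 blocked (short on R4); P5 alone leaves P9 blocked (short on R4); P4 alone leaves P9 blocked (short on R4); P6 alone leaves P9 blocked (short on R4).
One survivor order: P4, P3, P1, P6. Verifying each step (post-abort pool first):
  pool = (4, 5)
  run P4 (needs (4, 1), free (4, 5)); after release of (1, 1) the pool is (5, 6)
  run P3 (needs (2, 1), free (5, 6)); after release of (2, 1) the pool is (7, 7)
  run P1 (needs (6, 5), free (7, 7)); after release of (0, 1) the pool is (7, 8)
  run P6 (needs (3, 8), free (7, 8)); after release of (1, 1) the pool is (8, 9)


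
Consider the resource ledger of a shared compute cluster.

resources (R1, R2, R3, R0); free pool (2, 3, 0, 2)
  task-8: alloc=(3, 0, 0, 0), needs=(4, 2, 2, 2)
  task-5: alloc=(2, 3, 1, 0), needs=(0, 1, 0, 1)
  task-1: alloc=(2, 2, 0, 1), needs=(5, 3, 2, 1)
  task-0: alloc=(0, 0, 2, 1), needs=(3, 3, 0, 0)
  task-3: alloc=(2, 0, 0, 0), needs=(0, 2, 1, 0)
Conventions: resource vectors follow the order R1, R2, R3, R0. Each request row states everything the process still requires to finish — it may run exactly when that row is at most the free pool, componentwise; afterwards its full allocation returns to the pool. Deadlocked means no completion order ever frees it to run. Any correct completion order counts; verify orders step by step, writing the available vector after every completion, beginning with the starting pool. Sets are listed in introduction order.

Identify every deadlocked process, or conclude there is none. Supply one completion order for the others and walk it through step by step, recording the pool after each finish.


No process is deadlocked.
Key observation: there is always a runnable process — task-5 first — so the state unwinds completely.
The rest can finish in the order task-5, task-3, task-0, task-1, task-8. Check, step by step:
  pool = (2, 3, 0, 2)
  run task-5 (needs (0, 1, 0, 1), free (2, 3, 0, 2)); after release of (2, 3, 1, 0) the pool is (4, 6, 1, 2)
  run task-3 (needs (0, 2, 1, 0), free (4, 6, 1, 2)); after release of (2, 0, 0, 0) the pool is (6, 6, 1, 2)
  run task-0 (needs (3, 3, 0, 0), free (6, 6, 1, 2)); after release of (0, 0, 2, 1) the pool is (6, 6, 3, 3)
  run task-1 (needs (5, 3, 2, 1), free (6, 6, 3, 3)); after release of (2, 2, 0, 1) the pool is (8, 8, 3, 4)
  run task-8 (needs (4, 2, 2, 2), free (8, 8, 3, 4)); after release of (3, 0, 0, 0) the pool is (11, 8, 3, 4)


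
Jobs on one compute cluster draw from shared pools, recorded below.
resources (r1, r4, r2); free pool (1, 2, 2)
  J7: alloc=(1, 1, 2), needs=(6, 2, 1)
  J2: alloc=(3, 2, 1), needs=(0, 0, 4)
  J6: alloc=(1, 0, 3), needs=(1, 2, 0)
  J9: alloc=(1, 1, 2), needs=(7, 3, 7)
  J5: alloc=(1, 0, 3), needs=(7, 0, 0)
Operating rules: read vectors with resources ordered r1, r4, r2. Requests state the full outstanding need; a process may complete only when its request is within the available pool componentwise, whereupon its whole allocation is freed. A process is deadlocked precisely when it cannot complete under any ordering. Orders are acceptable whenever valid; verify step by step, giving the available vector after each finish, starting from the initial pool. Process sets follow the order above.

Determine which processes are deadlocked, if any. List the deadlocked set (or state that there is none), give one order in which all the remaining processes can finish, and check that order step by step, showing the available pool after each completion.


Deadlocked: J7, J9 and J5.
Key observation: the wall is r1: completing J6, J2 brings the pool only to (5, 4, 6), and all the rest need more.
The rest can finish in the order J6, J2. Verifying each step:
  pool = (1, 2, 2)
  run J6 (needs (1, 2, 0), free (1, 2, 2)); after release of (1, 0, 3) the pool is (2, 2, 5)
  run J2 (needs (0, 0, 4), free (2, 2, 5)); after release of (3, 2, 1) the pool is (5, 4, 6)
The stuck group stays short no matter what:
  blocked: J7 wants (6, 2, 1), pool (5, 4, 6) — not enough r1
  blocked: J9 wants (7, 3, 7), pool (5, 4, 6) — not enough r1 and r2
  blocked: J5 wants (7, 0, 0), pool (5, 4, 6) — not enough r1


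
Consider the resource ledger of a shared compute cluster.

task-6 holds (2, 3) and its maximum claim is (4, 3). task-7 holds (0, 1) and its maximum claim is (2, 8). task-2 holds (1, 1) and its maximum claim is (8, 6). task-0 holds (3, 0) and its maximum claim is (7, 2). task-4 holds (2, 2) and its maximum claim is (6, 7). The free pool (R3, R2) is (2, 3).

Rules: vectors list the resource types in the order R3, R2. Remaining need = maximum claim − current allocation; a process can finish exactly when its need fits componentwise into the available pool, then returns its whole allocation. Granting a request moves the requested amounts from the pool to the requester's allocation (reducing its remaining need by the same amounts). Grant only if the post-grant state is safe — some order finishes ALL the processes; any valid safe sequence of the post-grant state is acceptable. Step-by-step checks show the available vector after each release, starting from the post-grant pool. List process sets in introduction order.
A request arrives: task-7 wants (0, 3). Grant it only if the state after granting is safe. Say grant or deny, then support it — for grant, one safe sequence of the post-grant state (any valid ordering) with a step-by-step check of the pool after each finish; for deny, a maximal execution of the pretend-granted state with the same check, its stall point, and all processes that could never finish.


DENY: after the grant no complete ordering would exist.
Key observation: task-6, task-0 can finish, but then (7, 3) is all there is, and the blocked group's R2 demands exceed it.
After a pretend grant, a maximal execution: task-6, task-0 — then nothing else fits. Verifying each step:
  pool = (2, 0)
  task-6 needs (2, 0) <= (2, 0) -> finishes; pool += (2, 3) = (4, 3)
  task-0 needs (4, 2) <= (4, 3) -> finishes; pool += (3, 0) = (7, 3)
  blocked: task-7 wants (2, 4), pool (7, 3) — not enough R2
  blocked: task-2 wants (7, 5), pool (7, 3) — not enough R2
  blocked: task-4 wants (4, 5), pool (7, 3) — not enough R2
Post-grant, the permanently blocked set is task-7, task-2 and task-4.


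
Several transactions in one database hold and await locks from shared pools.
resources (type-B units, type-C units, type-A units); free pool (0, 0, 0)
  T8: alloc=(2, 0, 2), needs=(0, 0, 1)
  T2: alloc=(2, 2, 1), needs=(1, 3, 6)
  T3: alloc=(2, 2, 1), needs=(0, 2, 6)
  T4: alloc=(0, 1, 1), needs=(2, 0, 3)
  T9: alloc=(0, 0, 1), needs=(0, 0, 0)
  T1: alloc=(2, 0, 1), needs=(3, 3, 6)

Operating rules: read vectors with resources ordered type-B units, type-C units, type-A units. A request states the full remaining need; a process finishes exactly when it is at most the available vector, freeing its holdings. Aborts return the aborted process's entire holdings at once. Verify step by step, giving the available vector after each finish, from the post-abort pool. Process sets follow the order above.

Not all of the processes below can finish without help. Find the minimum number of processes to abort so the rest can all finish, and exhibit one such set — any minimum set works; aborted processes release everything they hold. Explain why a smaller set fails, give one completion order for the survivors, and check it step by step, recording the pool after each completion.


The answer: abort T2 and T1.
Key observation: aborting T2 and T1 returns (4, 2, 2), and T3 — hopeless before — runs at step 4 with the returned capacity in the pool.
Minimality, checking each single-abort alternative: T8 alone leaves T2 blocked (short on type-C units and type-A units); T2 alone leaves T3 blocked (short on type-A units); T3 alone leaves T2 blocked (short on type-A units); T4 alone leaves T2 blocked (short on type-C units and type-A units); T9 alone leaves T2 blocked (short on type-C units and type-A units); T1 alone leaves T2 blocked (short on type-C units and type-A units).
One survivor order: T8, T4, T9, T3. Step-by-step check (post-abort pool first):
  pool = (4, 2, 2)
  T8 needs (0, 0, 1) <= (4, 2, 2) -> finishes; pool += (2, 0, 2) = (6, 2, 4)
  T4 needs (2, 0, 3) <= (6, 2, 4) -> finishes; pool += (0, 1, 1) = (6, 3, 5)
  T9 needs (0, 0, 0) <= (6, 3, 5) -> finishes; pool += (0, 0, 1) = (6, 3, 6)
  T3 needs (0, 2, 6) <= (6, 3, 6) -> finishes; pool += (2, 2, 1) = (8, 5, 7)


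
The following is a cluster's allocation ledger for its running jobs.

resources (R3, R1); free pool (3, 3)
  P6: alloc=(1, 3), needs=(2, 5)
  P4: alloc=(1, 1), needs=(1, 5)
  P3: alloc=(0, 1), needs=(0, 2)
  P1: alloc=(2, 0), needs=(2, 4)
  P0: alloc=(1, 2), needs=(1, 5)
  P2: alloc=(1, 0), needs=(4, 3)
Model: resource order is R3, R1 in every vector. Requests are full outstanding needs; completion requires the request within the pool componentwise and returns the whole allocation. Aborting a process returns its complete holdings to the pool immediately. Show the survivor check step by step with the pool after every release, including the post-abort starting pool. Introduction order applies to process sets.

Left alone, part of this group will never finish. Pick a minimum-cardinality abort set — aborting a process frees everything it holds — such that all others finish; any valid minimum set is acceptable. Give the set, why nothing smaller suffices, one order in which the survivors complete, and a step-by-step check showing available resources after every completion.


Abort P4.
Key observation: P6 had no path to completion before; after the abort of P4 ((1, 1) returned), step 4 is where it fits.
Minimality: the empty abort set fails — the state is deadlocked as it stands.
The survivors complete as P3, P2, P1, P6, P0. Step-by-step check (starting from the post-abort pool):
  pool = (4, 4)
  P3 needs (0, 2) <= (4, 4) -> finishes; pool += (0, 1) = (4, 5)
  P2 needs (4, 3) <= (4, 5) -> finishes; pool += (1, 0) = (5, 5)
  P1 needs (2, 4) <= (5, 5) -> finishes; pool += (2, 0) = (7, 5)
  P6 needs (2, 5) <= (7, 5) -> finishes; pool += (1, 3) = (8, 8)
  P0 needs (1, 5) <= (8, 8) -> finishes; pool += (1, 2) = (9, 10)


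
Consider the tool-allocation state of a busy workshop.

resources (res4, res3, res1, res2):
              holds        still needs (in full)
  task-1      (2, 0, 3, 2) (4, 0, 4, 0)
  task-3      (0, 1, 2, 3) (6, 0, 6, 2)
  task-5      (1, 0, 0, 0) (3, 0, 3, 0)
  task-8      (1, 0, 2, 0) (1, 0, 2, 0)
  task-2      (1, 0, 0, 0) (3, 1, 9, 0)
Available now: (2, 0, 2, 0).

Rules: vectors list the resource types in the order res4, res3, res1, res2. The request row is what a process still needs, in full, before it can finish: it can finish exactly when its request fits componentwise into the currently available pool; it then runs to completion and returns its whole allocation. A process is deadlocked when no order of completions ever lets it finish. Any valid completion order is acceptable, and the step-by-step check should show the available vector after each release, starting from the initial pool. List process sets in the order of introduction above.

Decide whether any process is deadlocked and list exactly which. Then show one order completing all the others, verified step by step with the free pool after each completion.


Nothing here is deadlocked.
Key observation: task-8 fits the free pool immediately, and its release cascades until everyone finishes.
A valid finishing order for the others: task-8, task-5, task-1, task-3, task-2. Verifying each step:
  pool = (2, 0, 2, 0)
  run task-8 (needs (1, 0, 2, 0), free (2, 0, 2, 0)); after release of (1, 0, 2, 0) the pool is (3, 0, 4, 0)
  run task-5 (needs (3, 0, 3, 0), free (3, 0, 4, 0)); after release of (1, 0, 0, 0) the pool is (4, 0, 4, 0)
  run task-1 (needs (4, 0, 4, 0), free (4, 0, 4, 0)); after release of (2, 0, 3, 2) the pool is (6, 0, 7, 2)
  run task-3 (needs (6, 0, 6, 2), free (6, 0, 7, 2)); after release of (0, 1, 2, 3) the pool is (6, 1, 9, 5)
  run task-2 (needs (3, 1, 9, 0), free (6, 1, 9, 5)); after release of (1, 0, 0, 0) the pool is (7, 1, 9, 5)


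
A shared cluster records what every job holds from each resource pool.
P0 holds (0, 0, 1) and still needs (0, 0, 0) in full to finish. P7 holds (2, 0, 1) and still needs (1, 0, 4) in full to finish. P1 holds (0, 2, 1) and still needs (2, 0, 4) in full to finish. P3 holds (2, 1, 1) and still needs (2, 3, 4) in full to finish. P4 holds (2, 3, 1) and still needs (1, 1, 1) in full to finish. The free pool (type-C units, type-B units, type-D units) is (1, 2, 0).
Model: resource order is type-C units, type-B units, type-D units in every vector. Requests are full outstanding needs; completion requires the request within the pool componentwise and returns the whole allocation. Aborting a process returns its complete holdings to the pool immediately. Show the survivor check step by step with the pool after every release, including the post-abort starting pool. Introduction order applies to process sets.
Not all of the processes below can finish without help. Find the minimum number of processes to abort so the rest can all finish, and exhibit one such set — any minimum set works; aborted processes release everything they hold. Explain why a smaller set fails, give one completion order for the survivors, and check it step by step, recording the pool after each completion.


Minimum abort set: P7 and P1.
Key observation: P3 had no path to completion before; after the abort of P7 and P1 ((2, 2, 2) returned), step 3 is where it fits.
Why nothing smaller works — every single abort fails: P0 alone leaves P7 blocked (short on type-D units); P7 alone leaves P1 blocked (short on type-D units); P1 alone leaves P7 blocked (short on type-D units); P3 alone leaves P7 blocked (short on type-D units); P4 alone leaves P7 blocked (short on type-D units).
The survivors complete as P0, P4, P3. Check, step by step (starting from the post-abort pool):
  pool = (3, 4, 2)
  run P0 (needs (0, 0, 0), free (3, 4, 2)); after release of (0, 0, 1) the pool is (3, 4, 3)
  run P4 (needs (1, 1, 1), free (3, 4, 3)); after release of (2, 3, 1) the pool is (5, 7, 4)
  run P3 (needs (2, 3, 4), free (5, 7, 4)); after release of (2, 1, 1) the pool is (7, 8, 5)


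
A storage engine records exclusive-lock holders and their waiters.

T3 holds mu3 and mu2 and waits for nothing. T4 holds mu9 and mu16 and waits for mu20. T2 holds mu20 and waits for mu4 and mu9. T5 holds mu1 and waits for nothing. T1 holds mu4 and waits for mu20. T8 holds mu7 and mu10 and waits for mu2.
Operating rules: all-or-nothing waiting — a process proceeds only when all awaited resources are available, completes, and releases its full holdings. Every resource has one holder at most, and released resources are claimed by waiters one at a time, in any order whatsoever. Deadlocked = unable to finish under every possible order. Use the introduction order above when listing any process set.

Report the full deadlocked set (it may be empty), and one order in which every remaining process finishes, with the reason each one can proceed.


Deadlocked set: T4, T2 and T1.
Key observation: the waits loop around T4 -> T2 -> T4 with no way out; T1 is caught in further circular waits.
A valid finishing order for the others: T5, T3, T8.
Check, step by step:
  run T5 (it waits on nothing); releases mu1
  run T3 (it waits on nothing); releases mu3 and mu2
  T8 waits on mu2 — all released -> runs and releases mu7 and mu10


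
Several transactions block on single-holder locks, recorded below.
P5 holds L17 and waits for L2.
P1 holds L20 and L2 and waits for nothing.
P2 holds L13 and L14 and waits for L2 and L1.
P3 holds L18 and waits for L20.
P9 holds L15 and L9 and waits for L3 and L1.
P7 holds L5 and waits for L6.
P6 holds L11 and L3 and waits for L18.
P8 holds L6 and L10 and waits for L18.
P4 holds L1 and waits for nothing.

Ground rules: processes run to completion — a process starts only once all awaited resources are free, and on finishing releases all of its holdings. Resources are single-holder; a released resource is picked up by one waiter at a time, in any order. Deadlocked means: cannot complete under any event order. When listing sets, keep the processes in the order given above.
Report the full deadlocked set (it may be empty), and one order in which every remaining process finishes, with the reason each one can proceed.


The deadlocked set is empty.
Key observation: the wait relation is loop-free; peeling off processes with no waits unwinds the whole state.
The rest can finish in the order P4, P1, P3, P6, P5, P8, P9, P2, P7.
Verifying each step:
  P4 waits on nothing -> runs at once and releases L1
  P1 waits on nothing -> runs at once and releases L20 and L2
  run P3 (all its waits — L20 — are resolved); releases L18
  run P6 (all its waits — L18 — are resolved); releases L11 and L3
  run P5 (all its waits — L2 — are resolved); releases L17
  run P8 (all its waits — L18 — are resolved); releases L6 and L10
  run P9 (all its waits — L3 and L1 — are resolved); releases L15 and L9
  run P2 (all its waits — L2 and L1 — are resolved); releases L13 and L14
  run P7 (all its waits — L6 — are resolved); releases L5


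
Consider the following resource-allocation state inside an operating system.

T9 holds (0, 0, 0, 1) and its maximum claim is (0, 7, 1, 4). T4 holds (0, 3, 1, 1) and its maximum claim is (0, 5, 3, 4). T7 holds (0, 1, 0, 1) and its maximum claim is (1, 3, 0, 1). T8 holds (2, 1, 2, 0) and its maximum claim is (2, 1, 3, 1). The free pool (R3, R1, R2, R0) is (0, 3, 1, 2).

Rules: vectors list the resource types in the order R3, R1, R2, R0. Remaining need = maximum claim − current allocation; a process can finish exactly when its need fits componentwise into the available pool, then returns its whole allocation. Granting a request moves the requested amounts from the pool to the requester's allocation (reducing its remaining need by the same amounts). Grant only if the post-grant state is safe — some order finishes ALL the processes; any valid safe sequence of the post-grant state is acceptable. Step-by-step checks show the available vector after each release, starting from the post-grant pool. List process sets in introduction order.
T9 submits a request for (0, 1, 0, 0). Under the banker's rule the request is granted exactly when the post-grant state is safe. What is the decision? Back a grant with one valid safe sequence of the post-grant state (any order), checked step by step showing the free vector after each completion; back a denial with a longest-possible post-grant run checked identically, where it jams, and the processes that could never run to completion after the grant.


GRANT: granting preserves safety; a valid post-grant sequence is T8, T7, T4, T9.
Key observation: even at the reduced pool (0, 2, 1, 2), T8 fits immediately, so safety survives the grant.
Check on the post-grant state, step by step:
  pool = (0, 2, 1, 2)
  run T8 (needs (0, 0, 1, 1), free (0, 2, 1, 2)); after release of (2, 1, 2, 0) the pool is (2, 3, 3, 2)
  run T7 (needs (1, 2, 0, 0), free (2, 3, 3, 2)); after release of (0, 1, 0, 1) the pool is (2, 4, 3, 3)
  run T4 (needs (0, 2, 2, 3), free (2, 4, 3, 3)); after release of (0, 3, 1, 1) the pool is (2, 7, 4, 4)
  run T9 (needs (0, 6, 1, 3), free (2, 7, 4, 4)); after release of (0, 1, 0, 1) the pool is (2, 8, 4, 5)


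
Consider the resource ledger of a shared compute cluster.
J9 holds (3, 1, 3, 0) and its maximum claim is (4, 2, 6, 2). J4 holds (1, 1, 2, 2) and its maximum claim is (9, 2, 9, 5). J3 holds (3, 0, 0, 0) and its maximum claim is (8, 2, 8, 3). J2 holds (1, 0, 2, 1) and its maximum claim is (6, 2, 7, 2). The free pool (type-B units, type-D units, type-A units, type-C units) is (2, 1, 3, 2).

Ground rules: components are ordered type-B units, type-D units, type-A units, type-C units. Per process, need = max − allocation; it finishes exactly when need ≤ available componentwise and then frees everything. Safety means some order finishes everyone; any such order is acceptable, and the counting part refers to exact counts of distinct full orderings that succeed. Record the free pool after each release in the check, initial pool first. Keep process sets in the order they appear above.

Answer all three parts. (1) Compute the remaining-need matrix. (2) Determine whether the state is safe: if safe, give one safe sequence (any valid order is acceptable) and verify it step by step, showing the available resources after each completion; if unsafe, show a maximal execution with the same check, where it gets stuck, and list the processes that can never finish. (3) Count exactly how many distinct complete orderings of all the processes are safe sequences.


(1) Need matrix, components ordered type-B units, type-D units, type-A units, type-C units:
  J9: (1, 1, 3, 2)
  J4: (8, 1, 7, 3)
  J3: (5, 2, 8, 3)
  J2: (5, 2, 5, 1)
(2) The state is SAFE; one workable sequence: J9, J2, J3, J4.
Key observation: the first exact fit in this order is J9 — it needs (1, 1, 3, 2) with (2, 1, 3, 2) free, meeting a requested resource to the last unit.
Step-by-step check:
  pool = (2, 1, 3, 2)
  J9 needs (1, 1, 3, 2) <= (2, 1, 3, 2) -> finishes; pool += (3, 1, 3, 0) = (5, 2, 6, 2)
  J2 needs (5, 2, 5, 1) <= (5, 2, 6, 2) -> finishes; pool += (1, 0, 2, 1) = (6, 2, 8, 3)
  J3 needs (5, 2, 8, 3) <= (6, 2, 8, 3) -> finishes; pool += (3, 0, 0, 0) = (9, 2, 8, 3)
  J4 needs (8, 1, 7, 3) <= (9, 2, 8, 3) -> finishes; pool += (1, 1, 2, 2) = (10, 3, 10, 5)
(3) Exactly 1 of the possible complete orderings is a safe sequence.


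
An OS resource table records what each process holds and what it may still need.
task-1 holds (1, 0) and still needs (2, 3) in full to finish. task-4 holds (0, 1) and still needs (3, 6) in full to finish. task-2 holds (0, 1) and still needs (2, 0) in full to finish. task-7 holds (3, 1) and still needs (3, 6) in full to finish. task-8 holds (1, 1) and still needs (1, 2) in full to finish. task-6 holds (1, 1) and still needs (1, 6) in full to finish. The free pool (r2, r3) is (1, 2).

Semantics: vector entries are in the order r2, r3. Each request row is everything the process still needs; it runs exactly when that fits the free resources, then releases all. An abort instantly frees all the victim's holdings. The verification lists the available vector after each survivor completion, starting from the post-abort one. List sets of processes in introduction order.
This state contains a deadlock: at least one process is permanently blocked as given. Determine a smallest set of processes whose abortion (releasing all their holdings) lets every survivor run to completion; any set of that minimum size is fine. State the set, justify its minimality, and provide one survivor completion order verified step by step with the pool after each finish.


The answer: abort task-7 and task-6.
Key observation: aborting task-7 and task-6 returns (4, 2), and task-4 — hopeless before — runs at step 4 with the returned capacity in the pool.
Why nothing smaller works — every single abort fails: task-1 alone leaves task-4 blocked (short on r3); task-4 alone leaves task-7 blocked (short on r3); task-2 alone leaves task-4 blocked (short on r3); task-7 alone leaves task-4 blocked (short on r3); task-8 alone leaves task-4 blocked (short on r3); task-6 alone leaves task-4 blocked (short on r3).
One survivor order: task-8, task-2, task-1, task-4. Step-by-step check (post-abort pool first):
  pool = (5, 4)
  run task-8 (needs (1, 2), free (5, 4)); after release of (1, 1) the pool is (6, 5)
  run task-2 (needs (2, 0), free (6, 5)); after release of (0, 1) the pool is (6, 6)
  run task-1 (needs (2, 3), free (6, 6)); after release of (1, 0) the pool is (7, 6)
  run task-4 (needs (3, 6), free (7, 6)); after release of (0, 1) the pool is (7, 7)
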